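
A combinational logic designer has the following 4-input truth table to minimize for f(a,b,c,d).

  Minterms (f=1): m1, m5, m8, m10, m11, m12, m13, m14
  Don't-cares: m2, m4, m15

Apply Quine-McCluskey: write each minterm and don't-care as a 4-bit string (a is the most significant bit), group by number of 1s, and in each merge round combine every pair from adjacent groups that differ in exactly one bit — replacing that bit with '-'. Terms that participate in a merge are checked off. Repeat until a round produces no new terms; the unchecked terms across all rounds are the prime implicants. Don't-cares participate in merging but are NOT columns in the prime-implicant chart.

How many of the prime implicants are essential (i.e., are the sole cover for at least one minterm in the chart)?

[col 0] 0001*, 0010*, 0100*, 0101*, 1000*, 1010*, 1011*, 1100*, 1101*, 1110*, 1111*
[col 1] -010, -100*, -101*, 0-01, 010-*, 1-00*, 1-10*, 1-11*, 10-0*, 101-*, 11-0*, 11-1*, 110-*, 111-*
[col 2] -10-, 1--0, 1-1-, 11--
Prime implicants: -010, -10-, 0-01, 1--0, 1-1-, 11--
PI chart (minterm → PIs covering it):
  1 | 0-01  (sole → essential)
  5 | -10-,0-01
  8 | 1--0  (sole → essential)
  10 | -010,1--0,1-1-
  11 | 1-1-  (sole → essential)
  12 | -10-,1--0,11--
  13 | -10-,11--
  14 | 1--0,1-1-,11--
Essential prime implicants: 0-01, 1--0, 1-1-

3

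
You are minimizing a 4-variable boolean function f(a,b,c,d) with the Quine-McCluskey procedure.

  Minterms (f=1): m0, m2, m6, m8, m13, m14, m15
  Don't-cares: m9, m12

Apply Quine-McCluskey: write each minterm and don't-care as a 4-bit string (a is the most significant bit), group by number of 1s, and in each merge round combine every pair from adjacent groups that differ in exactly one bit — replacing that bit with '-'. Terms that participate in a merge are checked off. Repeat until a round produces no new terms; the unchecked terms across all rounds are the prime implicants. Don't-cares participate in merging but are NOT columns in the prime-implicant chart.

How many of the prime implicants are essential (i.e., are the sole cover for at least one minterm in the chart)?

1

[col 0] 0000*, 0010*, 0110*, 1000*, 1001*, 1100*, 1101*, 1110*, 1111*
[col 1] -000, -110, 0-10, 00-0, 1-00*, 1-01*, 100-*, 11-0*, 11-1*, 110-*, 111-*
[col 2] 1-0-, 11--
Prime implicants: -000, -110, 0-10, 00-0, 1-0-, 11--
PI chart (minterm → PIs covering it):
  0 | -000,00-0
  2 | 0-10,00-0
  6 | -110,0-10
  8 | -000,1-0-
  13 | 1-0-,11--
  14 | -110,11--
  15 | 11--  (sole → essential)
Essential prime implicants: 11--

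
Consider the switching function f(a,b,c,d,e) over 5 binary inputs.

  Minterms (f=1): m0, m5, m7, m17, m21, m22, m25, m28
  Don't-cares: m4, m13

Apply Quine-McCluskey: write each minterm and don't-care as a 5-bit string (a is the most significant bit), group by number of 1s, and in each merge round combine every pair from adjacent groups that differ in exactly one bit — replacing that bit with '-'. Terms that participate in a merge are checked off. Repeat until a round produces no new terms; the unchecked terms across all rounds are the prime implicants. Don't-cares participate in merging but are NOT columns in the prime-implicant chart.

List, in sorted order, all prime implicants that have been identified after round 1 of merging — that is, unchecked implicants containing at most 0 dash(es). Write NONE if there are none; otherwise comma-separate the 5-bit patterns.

size-2^0 implicants → 00000(✓)  00100(✓)  00101(✓)  00111(✓)  01101(✓)  10001(✓)  10101(✓)  10110  11001(✓)  11100
size-2^1 implicants → -0101  0-101  00-00  001-1  0010-  1-001  10-01
Unchecked terms (primes): -0101, 0-101, 00-00, 001-1, 0010-, 1-001, 10-01, 10110, 11100

10110, 11100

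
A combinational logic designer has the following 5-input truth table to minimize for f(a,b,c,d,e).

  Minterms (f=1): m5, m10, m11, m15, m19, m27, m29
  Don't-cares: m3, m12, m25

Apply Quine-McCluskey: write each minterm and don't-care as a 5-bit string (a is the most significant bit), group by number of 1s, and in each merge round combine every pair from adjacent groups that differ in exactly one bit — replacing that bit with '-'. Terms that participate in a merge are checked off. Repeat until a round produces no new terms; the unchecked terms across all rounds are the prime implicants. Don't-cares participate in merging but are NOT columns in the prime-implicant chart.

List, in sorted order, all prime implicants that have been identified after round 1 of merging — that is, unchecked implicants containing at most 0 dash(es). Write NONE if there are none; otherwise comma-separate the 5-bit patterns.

00101, 01100

Round 0: 00011✓ 00101 01010✓ 01011✓ 01100 01111✓ 10011✓ 11001✓ 11011✓ 11101✓
Round 1: -0011✓ -1011✓ 0-011✓ 01-11 0101- 1-011✓ 11-01 110-1
Round 2: --011
PIs = {--011, 00101, 01-11, 0101-, 01100, 11-01, 110-1}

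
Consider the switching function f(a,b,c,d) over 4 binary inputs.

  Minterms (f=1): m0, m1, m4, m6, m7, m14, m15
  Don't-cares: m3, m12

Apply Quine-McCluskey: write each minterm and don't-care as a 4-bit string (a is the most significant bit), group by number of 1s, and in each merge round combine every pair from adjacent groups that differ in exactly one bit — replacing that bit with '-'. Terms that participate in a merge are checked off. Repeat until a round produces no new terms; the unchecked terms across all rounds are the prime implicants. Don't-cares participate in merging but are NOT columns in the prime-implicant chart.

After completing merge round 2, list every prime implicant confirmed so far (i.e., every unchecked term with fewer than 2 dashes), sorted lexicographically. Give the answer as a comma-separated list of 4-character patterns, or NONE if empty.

size-2^0 implicants → 0000(✓)  0001(✓)  0011(✓)  0100(✓)  0110(✓)  0111(✓)  1100(✓)  1110(✓)  1111(✓)
size-2^1 implicants → -100(✓)  -110(✓)  -111(✓)  0-00  0-11  00-1  000-  01-0(✓)  011-(✓)  11-0(✓)  111-(✓)
size-2^2 implicants → -1-0  -11-
Unchecked terms (primes): -1-0, -11-, 0-00, 0-11, 00-1, 000-

0-00, 0-11, 00-1, 000-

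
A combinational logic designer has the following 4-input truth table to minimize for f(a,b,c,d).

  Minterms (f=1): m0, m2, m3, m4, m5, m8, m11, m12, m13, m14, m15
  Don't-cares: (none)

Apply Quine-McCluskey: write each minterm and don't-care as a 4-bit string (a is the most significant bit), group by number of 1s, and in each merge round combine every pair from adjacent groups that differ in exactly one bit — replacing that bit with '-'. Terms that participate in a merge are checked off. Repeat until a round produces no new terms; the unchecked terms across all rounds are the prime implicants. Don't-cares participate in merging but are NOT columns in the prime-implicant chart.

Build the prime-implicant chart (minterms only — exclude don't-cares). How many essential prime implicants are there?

[col 0] 0000*, 0010*, 0011*, 0100*, 0101*, 1000*, 1011*, 1100*, 1101*, 1110*, 1111*
[col 1] -000*, -011, -100*, -101*, 0-00*, 00-0, 001-, 010-*, 1-00*, 1-11, 11-0*, 11-1*, 110-*, 111-*
[col 2] --00, -10-, 11--
Prime implicants: --00, -011, -10-, 00-0, 001-, 1-11, 11--
PI chart (minterm → PIs covering it):
  0 | --00,00-0
  2 | 00-0,001-
  3 | -011,001-
  4 | --00,-10-
  5 | -10-  (sole → essential)
  8 | --00  (sole → essential)
  11 | -011,1-11
  12 | --00,-10-,11--
  13 | -10-,11--
  14 | 11--  (sole → essential)
  15 | 1-11,11--
Essential prime implicants: --00, -10-, 11--

3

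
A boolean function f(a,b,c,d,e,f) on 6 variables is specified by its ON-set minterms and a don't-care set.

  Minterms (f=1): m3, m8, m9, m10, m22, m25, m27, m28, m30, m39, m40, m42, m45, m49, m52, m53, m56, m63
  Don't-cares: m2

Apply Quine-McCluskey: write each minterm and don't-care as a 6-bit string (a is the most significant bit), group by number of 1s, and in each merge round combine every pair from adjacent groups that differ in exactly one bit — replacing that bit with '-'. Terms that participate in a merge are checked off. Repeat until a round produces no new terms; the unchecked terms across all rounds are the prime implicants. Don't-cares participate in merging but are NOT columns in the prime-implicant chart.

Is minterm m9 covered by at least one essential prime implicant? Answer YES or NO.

NO

size-2^0 implicants → 000010(✓)  000011(✓)  001000(✓)  001001(✓)  001010(✓)  010110(✓)  011001(✓)  011011(✓)  011100(✓)  011110(✓)  100111  101000(✓)  101010(✓)  101101  110001(✓)  110100(✓)  110101(✓)  111000(✓)  111111
size-2^1 implicants → -01000(✓)  -01010(✓)  0-1001  00-010  00001-  0010-0(✓)  00100-  01-110  0110-1  0111-0  1-1000  1010-0(✓)  110-01  11010-
size-2^2 implicants → -010-0
Unchecked terms (primes): -010-0, 0-1001, 00-010, 00001-, 00100-, 01-110, 0110-1, 0111-0, 1-1000, 100111, 101101, 110-01, 11010-, 111111
Minterm coverage:
  m3 ⊆ 00001- [E]
  m8 ⊆ -010-0,00100-
  m9 ⊆ 0-1001,00100-
  m10 ⊆ -010-0,00-010
  m22 ⊆ 01-110 [E]
  m25 ⊆ 0-1001,0110-1
  m27 ⊆ 0110-1 [E]
  m28 ⊆ 0111-0 [E]
  m30 ⊆ 01-110,0111-0
  m39 ⊆ 100111 [E]
  m40 ⊆ -010-0,1-1000
  m42 ⊆ -010-0 [E]
  m45 ⊆ 101101 [E]
  m49 ⊆ 110-01 [E]
  m52 ⊆ 11010- [E]
  m53 ⊆ 110-01,11010-
  m56 ⊆ 1-1000 [E]
  m63 ⊆ 111111 [E]
E = {-010-0, 00001-, 01-110, 0110-1, 0111-0, 1-1000, 100111, 101101, 110-01, 11010-, 111111}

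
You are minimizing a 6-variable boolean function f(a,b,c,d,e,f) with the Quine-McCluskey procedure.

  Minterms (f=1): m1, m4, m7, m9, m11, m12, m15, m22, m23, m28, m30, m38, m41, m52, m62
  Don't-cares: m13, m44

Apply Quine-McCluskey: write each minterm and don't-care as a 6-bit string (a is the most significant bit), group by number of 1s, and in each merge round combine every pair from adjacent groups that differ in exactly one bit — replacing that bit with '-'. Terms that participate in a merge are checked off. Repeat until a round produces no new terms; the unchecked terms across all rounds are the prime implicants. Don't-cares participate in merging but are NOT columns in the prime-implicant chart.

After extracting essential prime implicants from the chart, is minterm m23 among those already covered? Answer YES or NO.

NO

size-2^0 implicants → 000001(✓)  000100(✓)  000111(✓)  001001(✓)  001011(✓)  001100(✓)  001101(✓)  001111(✓)  010110(✓)  010111(✓)  011100(✓)  011110(✓)  100110  101001(✓)  101100(✓)  110100  111110(✓)
size-2^1 implicants → -01001  -01100  -11110  0-0111  0-1100  00-001  00-100  00-111  001-01(✓)  001-11(✓)  0010-1(✓)  0011-1(✓)  00110-  01-110  01011-  0111-0
size-2^2 implicants → 001--1
Unchecked terms (primes): -01001, -01100, -11110, 0-0111, 0-1100, 00-001, 00-100, 00-111, 001--1, 00110-, 01-110, 01011-, 0111-0, 100110, 110100
Minterm coverage:
  m1 ⊆ 00-001 [E]
  m4 ⊆ 00-100 [E]
  m7 ⊆ 0-0111,00-111
  m9 ⊆ -01001,00-001,001--1
  m11 ⊆ 001--1 [E]
  m12 ⊆ -01100,0-1100,00-100,00110-
  m15 ⊆ 00-111,001--1
  m22 ⊆ 01-110,01011-
  m23 ⊆ 0-0111,01011-
  m28 ⊆ 0-1100,0111-0
  m30 ⊆ -11110,01-110,0111-0
  m38 ⊆ 100110 [E]
  m41 ⊆ -01001 [E]
  m52 ⊆ 110100 [E]
  m62 ⊆ -11110 [E]
E = {-01001, -11110, 00-001, 00-100, 001--1, 100110, 110100}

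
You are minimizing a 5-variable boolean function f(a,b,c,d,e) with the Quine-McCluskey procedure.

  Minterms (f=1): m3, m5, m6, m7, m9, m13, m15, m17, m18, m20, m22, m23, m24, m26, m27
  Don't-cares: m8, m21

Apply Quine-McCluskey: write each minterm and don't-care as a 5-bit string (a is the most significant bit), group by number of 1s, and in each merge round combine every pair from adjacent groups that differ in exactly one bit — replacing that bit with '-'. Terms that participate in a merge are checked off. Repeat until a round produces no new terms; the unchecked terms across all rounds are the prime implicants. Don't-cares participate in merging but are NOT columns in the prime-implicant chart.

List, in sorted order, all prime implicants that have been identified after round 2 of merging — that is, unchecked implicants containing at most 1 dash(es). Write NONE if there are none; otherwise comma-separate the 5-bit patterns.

-1000, 00-11, 01-01, 0100-, 1-010, 10-01, 10-10, 110-0, 1101-

Round 0: 00011✓ 00101✓ 00110✓ 00111✓ 01000✓ 01001✓ 01101✓ 01111✓ 10001✓ 10010✓ 10100✓ 10101✓ 10110✓ 10111✓ 11000✓ 11010✓ 11011✓
Round 1: -0101✓ -0110✓ -0111✓ -1000 0-101✓ 0-111✓ 00-11 001-1✓ 0011-✓ 01-01 0100- 011-1✓ 1-010 10-01 10-10 101-0✓ 101-1✓ 1010-✓ 1011-✓ 110-0 1101-
Round 2: -01-1 -011- 0-1-1 101--
PIs = {-01-1, -011-, -1000, 0-1-1, 00-11, 01-01, 0100-, 1-010, 10-01, 10-10, 101--, 110-0, 1101-}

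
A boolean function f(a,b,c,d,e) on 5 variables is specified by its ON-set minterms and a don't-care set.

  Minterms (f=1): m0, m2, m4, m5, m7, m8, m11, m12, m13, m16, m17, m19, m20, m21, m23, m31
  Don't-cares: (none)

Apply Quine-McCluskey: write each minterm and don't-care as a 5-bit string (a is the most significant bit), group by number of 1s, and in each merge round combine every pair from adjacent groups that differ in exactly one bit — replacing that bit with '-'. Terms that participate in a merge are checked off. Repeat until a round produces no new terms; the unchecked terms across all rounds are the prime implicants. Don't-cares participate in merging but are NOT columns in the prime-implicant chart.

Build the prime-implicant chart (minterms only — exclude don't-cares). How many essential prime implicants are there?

[col 0] 00000*, 00010*, 00100*, 00101*, 00111*, 01000*, 01011, 01100*, 01101*, 10000*, 10001*, 10011*, 10100*, 10101*, 10111*, 11111*
[col 1] -0000*, -0100*, -0101*, -0111*, 0-000*, 0-100*, 0-101*, 00-00*, 000-0, 001-1*, 0010-*, 01-00*, 0110-*, 1-111, 10-00*, 10-01*, 10-11*, 100-1*, 1000-*, 101-1*, 1010-*
[col 2] -0-00, -01-1, -010-, 0--00, 0-10-, 10--1, 10-0-
Prime implicants: -0-00, -01-1, -010-, 0--00, 0-10-, 000-0, 01011, 1-111, 10--1, 10-0-
PI chart (minterm → PIs covering it):
  0 | -0-00,0--00,000-0
  2 | 000-0  (sole → essential)
  4 | -0-00,-010-,0--00,0-10-
  5 | -01-1,-010-,0-10-
  7 | -01-1  (sole → essential)
  8 | 0--00  (sole → essential)
  11 | 01011  (sole → essential)
  12 | 0--00,0-10-
  13 | 0-10-  (sole → essential)
  16 | -0-00,10-0-
  17 | 10--1,10-0-
  19 | 10--1  (sole → essential)
  20 | -0-00,-010-,10-0-
  21 | -01-1,-010-,10--1,10-0-
  23 | -01-1,1-111,10--1
  31 | 1-111  (sole → essential)
Essential prime implicants: -01-1, 0--00, 0-10-, 000-0, 01011, 1-111, 10--1

7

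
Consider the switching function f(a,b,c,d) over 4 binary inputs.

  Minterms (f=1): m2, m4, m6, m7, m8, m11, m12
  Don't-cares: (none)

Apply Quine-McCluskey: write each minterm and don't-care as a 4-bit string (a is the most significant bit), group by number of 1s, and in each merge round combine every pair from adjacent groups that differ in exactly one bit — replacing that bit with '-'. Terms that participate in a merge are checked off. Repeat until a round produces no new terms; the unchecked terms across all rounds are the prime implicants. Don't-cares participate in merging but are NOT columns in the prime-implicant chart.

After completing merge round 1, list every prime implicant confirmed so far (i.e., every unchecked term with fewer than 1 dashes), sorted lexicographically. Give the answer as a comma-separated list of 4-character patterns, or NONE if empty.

1011

Round 0: 0010✓ 0100✓ 0110✓ 0111✓ 1000✓ 1011 1100✓
Round 1: -100 0-10 01-0 011- 1-00
PIs = {-100, 0-10, 01-0, 011-, 1-00, 1011}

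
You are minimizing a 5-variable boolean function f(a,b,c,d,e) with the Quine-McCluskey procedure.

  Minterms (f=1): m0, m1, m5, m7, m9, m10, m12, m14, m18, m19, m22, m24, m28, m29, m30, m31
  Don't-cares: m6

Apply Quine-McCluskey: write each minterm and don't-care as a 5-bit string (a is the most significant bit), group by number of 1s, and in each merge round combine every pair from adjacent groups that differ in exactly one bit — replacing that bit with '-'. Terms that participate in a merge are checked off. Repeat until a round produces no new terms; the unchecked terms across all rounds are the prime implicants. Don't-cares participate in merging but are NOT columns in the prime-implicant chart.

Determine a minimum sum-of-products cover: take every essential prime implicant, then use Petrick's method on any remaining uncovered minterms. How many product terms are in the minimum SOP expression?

9

Round 0: 00000✓ 00001✓ 00101✓ 00110✓ 00111✓ 01001✓ 01010✓ 01100✓ 01110✓ 10010✓ 10011✓ 10110✓ 11000✓ 11100✓ 11101✓ 11110✓ 11111✓
Round 1: -0110✓ -1100✓ -1110✓ 0-001 0-110✓ 00-01 0000- 001-1 0011- 01-10 011-0✓ 1-110✓ 10-10 1001- 11-00 111-0✓ 111-1✓ 1110-✓ 1111-✓
Round 2: --110 -11-0 111--
PIs = {--110, -11-0, 0-001, 00-01, 0000-, 001-1, 0011-, 01-10, 10-10, 1001-, 11-00, 111--}
Coverage chart:
  m0: 0000- ←essential
  m1: 0-001,00-01,0000-
  m5: 00-01,001-1
  m7: 001-1,0011-
  m9: 0-001 ←essential
  m10: 01-10 ←essential
  m12: -11-0 ←essential
  m14: --110,-11-0,01-10
  m18: 10-10,1001-
  m19: 1001- ←essential
  m22: --110,10-10
  m24: 11-00 ←essential
  m28: -11-0,11-00,111--
  m29: 111-- ←essential
  m30: --110,-11-0,111--
  m31: 111-- ←essential
Essential: -11-0, 0-001, 0000-, 01-10, 1001-, 11-00, 111--
Petrick residual → --110, 001-1
Min cover (9 terms): cde' + bce' + a'c'd'e + a'b'c'd' + a'b'ce + a'bde' + ab'c'd + abd'e' + abc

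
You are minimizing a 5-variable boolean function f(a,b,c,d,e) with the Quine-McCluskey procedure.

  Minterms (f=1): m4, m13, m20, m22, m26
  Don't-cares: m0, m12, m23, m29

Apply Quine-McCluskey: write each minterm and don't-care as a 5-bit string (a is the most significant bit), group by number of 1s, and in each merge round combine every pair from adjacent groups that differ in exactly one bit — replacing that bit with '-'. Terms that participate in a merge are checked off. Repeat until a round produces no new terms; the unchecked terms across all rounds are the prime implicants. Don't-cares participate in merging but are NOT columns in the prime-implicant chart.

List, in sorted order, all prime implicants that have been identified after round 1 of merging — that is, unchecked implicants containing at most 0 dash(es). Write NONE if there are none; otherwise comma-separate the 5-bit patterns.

Round 0: 00000✓ 00100✓ 01100✓ 01101✓ 10100✓ 10110✓ 10111✓ 11010 11101✓
Round 1: -0100 -1101 0-100 00-00 0110- 101-0 1011-
PIs = {-0100, -1101, 0-100, 00-00, 0110-, 101-0, 1011-, 11010}

11010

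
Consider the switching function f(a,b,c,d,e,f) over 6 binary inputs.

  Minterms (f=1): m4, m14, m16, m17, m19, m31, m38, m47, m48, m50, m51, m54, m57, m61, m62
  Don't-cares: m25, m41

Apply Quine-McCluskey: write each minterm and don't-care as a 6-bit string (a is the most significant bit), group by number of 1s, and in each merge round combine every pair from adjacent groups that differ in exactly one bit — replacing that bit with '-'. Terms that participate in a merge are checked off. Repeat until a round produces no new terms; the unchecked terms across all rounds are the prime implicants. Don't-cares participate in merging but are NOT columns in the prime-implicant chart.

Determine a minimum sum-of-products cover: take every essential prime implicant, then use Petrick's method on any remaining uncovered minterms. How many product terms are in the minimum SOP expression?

10

size-2^0 implicants → 000100  001110  010000(✓)  010001(✓)  010011(✓)  011001(✓)  011111  100110(✓)  101001(✓)  101111  110000(✓)  110010(✓)  110011(✓)  110110(✓)  111001(✓)  111101(✓)  111110(✓)
size-2^1 implicants → -10000  -10011  -11001  01-001  0100-1  01000-  1-0110  1-1001  11-110  110-10  1100-0  11001-  111-01
Unchecked terms (primes): -10000, -10011, -11001, 000100, 001110, 01-001, 0100-1, 01000-, 011111, 1-0110, 1-1001, 101111, 11-110, 110-10, 1100-0, 11001-, 111-01
Minterm coverage:
  m4 ⊆ 000100 [E]
  m14 ⊆ 001110 [E]
  m16 ⊆ -10000,01000-
  m17 ⊆ 01-001,0100-1,01000-
  m19 ⊆ -10011,0100-1
  m31 ⊆ 011111 [E]
  m38 ⊆ 1-0110 [E]
  m47 ⊆ 101111 [E]
  m48 ⊆ -10000,1100-0
  m50 ⊆ 110-10,1100-0,11001-
  m51 ⊆ -10011,11001-
  m54 ⊆ 1-0110,11-110,110-10
  m57 ⊆ -11001,1-1001,111-01
  m61 ⊆ 111-01 [E]
  m62 ⊆ 11-110 [E]
E = {000100, 001110, 011111, 1-0110, 101111, 11-110, 111-01}
Petrick residual → -10000, 0100-1, 11001-
Cover = bc'd'e'f' + a'b'c'de'f' + a'b'cdef' + a'bc'd'f + a'bcdef + ac'def' + ab'cdef + abdef' + abc'd'e + abce'f  |cover|=10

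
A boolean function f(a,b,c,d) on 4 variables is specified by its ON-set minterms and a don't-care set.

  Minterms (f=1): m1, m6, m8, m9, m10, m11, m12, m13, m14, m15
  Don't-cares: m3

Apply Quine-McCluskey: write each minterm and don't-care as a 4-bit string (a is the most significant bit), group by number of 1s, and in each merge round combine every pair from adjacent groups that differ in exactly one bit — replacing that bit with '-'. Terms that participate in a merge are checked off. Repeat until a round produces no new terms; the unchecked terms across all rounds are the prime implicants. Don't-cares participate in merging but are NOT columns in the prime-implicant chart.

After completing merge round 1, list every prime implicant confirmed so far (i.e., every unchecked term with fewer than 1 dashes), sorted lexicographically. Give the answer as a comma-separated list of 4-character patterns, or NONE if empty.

[col 0] 0001*, 0011*, 0110*, 1000*, 1001*, 1010*, 1011*, 1100*, 1101*, 1110*, 1111*
[col 1] -001*, -011*, -110, 00-1*, 1-00*, 1-01*, 1-10*, 1-11*, 10-0*, 10-1*, 100-*, 101-*, 11-0*, 11-1*, 110-*, 111-*
[col 2] -0-1, 1--0*, 1--1*, 1-0-*, 1-1-*, 10--*, 11--*
[col 3] 1---
Prime implicants: -0-1, -110, 1---

NONE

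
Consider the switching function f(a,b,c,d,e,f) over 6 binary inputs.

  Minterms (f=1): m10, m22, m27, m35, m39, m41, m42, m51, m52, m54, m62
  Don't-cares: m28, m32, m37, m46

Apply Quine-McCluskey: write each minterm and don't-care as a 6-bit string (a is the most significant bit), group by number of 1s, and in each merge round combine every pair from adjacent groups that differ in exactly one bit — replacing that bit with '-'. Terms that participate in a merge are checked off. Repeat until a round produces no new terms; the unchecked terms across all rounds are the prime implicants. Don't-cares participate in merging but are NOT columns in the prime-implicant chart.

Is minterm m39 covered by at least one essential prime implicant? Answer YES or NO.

NO

Round 0: 001010✓ 010110✓ 011011 011100 100000 100011✓ 100101✓ 100111✓ 101001 101010✓ 101110✓ 110011✓ 110100✓ 110110✓ 111110✓
Round 1: -01010 -10110 1-0011 1-1110 100-11 1001-1 101-10 11-110 1101-0
PIs = {-01010, -10110, 011011, 011100, 1-0011, 1-1110, 100-11, 100000, 1001-1, 101-10, 101001, 11-110, 1101-0}
Coverage chart:
  m10: -01010 ←essential
  m22: -10110 ←essential
  m27: 011011 ←essential
  m35: 1-0011,100-11
  m39: 100-11,1001-1
  m41: 101001 ←essential
  m42: -01010,101-10
  m51: 1-0011 ←essential
  m52: 1101-0 ←essential
  m54: -10110,11-110,1101-0
  m62: 1-1110,11-110
Essential: -01010, -10110, 011011, 1-0011, 101001, 1101-0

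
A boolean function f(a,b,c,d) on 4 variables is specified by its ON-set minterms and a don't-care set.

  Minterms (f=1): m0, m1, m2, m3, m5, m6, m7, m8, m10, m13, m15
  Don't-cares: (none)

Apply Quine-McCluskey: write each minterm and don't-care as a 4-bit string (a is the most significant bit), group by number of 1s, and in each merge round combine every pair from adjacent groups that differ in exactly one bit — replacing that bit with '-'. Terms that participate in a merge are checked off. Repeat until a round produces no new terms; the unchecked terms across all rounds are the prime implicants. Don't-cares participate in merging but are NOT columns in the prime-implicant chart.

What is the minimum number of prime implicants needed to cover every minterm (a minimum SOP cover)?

[col 0] 0000*, 0001*, 0010*, 0011*, 0101*, 0110*, 0111*, 1000*, 1010*, 1101*, 1111*
[col 1] -000*, -010*, -101*, -111*, 0-01*, 0-10*, 0-11*, 00-0*, 00-1*, 000-*, 001-*, 01-1*, 011-*, 10-0*, 11-1*
[col 2] -0-0, -1-1, 0--1, 0-1-, 00--
Prime implicants: -0-0, -1-1, 0--1, 0-1-, 00--
PI chart (minterm → PIs covering it):
  0 | -0-0,00--
  1 | 0--1,00--
  2 | -0-0,0-1-,00--
  3 | 0--1,0-1-,00--
  5 | -1-1,0--1
  6 | 0-1-  (sole → essential)
  7 | -1-1,0--1,0-1-
  8 | -0-0  (sole → essential)
  10 | -0-0  (sole → essential)
  13 | -1-1  (sole → essential)
  15 | -1-1  (sole → essential)
Essential prime implicants: -0-0, -1-1, 0-1-
Petrick residual → 0--1
Minimum SOP uses 4 PIs: b'd' + bd + a'd + a'c

4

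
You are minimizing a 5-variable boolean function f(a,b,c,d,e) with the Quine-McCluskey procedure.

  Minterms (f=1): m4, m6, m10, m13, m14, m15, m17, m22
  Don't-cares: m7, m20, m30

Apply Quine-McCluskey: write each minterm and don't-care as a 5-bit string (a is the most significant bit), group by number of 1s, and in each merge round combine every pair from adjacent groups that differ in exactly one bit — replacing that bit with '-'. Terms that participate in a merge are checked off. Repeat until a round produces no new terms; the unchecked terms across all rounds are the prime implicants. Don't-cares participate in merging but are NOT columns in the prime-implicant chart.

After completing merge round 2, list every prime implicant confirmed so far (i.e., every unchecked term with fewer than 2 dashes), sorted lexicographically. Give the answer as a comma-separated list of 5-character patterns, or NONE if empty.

01-10, 011-1, 10001

Round 0: 00100✓ 00110✓ 00111✓ 01010✓ 01101✓ 01110✓ 01111✓ 10001 10100✓ 10110✓ 11110✓
Round 1: -0100✓ -0110✓ -1110✓ 0-110✓ 0-111✓ 001-0✓ 0011-✓ 01-10 011-1 0111-✓ 1-110✓ 101-0✓
Round 2: --110 -01-0 0-11-
PIs = {--110, -01-0, 0-11-, 01-10, 011-1, 10001}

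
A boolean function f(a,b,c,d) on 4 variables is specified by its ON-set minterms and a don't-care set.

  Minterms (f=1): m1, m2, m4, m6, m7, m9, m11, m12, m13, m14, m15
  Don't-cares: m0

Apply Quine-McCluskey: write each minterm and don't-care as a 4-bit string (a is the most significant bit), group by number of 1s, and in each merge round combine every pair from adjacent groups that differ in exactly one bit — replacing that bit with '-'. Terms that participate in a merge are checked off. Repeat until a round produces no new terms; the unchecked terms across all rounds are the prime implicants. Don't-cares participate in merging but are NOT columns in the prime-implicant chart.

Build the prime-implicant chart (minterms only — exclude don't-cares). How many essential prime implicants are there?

size-2^0 implicants → 0000(✓)  0001(✓)  0010(✓)  0100(✓)  0110(✓)  0111(✓)  1001(✓)  1011(✓)  1100(✓)  1101(✓)  1110(✓)  1111(✓)
size-2^1 implicants → -001  -100(✓)  -110(✓)  -111(✓)  0-00(✓)  0-10(✓)  00-0(✓)  000-  01-0(✓)  011-(✓)  1-01(✓)  1-11(✓)  10-1(✓)  11-0(✓)  11-1(✓)  110-(✓)  111-(✓)
size-2^2 implicants → -1-0  -11-  0--0  1--1  11--
Unchecked terms (primes): -001, -1-0, -11-, 0--0, 000-, 1--1, 11--
Minterm coverage:
  m1 ⊆ -001,000-
  m2 ⊆ 0--0 [E]
  m4 ⊆ -1-0,0--0
  m6 ⊆ -1-0,-11-,0--0
  m7 ⊆ -11- [E]
  m9 ⊆ -001,1--1
  m11 ⊆ 1--1 [E]
  m12 ⊆ -1-0,11--
  m13 ⊆ 1--1,11--
  m14 ⊆ -1-0,-11-,11--
  m15 ⊆ -11-,1--1,11--
E = {-11-, 0--0, 1--1}

3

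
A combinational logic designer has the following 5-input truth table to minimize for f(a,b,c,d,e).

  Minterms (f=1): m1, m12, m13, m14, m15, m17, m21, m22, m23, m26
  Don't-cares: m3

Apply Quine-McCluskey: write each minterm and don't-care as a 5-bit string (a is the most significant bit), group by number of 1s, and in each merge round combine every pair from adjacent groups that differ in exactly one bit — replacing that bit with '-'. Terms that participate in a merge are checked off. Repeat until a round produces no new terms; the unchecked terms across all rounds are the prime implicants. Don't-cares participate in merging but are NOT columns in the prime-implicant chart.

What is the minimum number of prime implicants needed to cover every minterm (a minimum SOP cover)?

5

Round 0: 00001✓ 00011✓ 01100✓ 01101✓ 01110✓ 01111✓ 10001✓ 10101✓ 10110✓ 10111✓ 11010
Round 1: -0001 000-1 011-0✓ 011-1✓ 0110-✓ 0111-✓ 10-01 101-1 1011-
Round 2: 011--
PIs = {-0001, 000-1, 011--, 10-01, 101-1, 1011-, 11010}
Coverage chart:
  m1: -0001,000-1
  m12: 011-- ←essential
  m13: 011-- ←essential
  m14: 011-- ←essential
  m15: 011-- ←essential
  m17: -0001,10-01
  m21: 10-01,101-1
  m22: 1011- ←essential
  m23: 101-1,1011-
  m26: 11010 ←essential
Essential: 011--, 1011-, 11010
Petrick residual → -0001, 10-01
Min cover (5 terms): b'c'd'e + a'bc + ab'd'e + ab'cd + abc'de'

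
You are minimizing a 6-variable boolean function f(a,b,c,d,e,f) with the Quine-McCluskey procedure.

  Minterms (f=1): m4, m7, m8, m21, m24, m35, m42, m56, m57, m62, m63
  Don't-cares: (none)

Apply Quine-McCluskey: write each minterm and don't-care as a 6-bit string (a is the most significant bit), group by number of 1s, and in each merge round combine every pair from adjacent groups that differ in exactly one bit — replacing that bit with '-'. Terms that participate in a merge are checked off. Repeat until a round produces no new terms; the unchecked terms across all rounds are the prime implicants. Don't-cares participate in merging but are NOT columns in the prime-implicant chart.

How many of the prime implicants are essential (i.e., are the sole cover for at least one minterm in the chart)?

Round 0: 000100 000111 001000✓ 010101 011000✓ 100011 101010 111000✓ 111001✓ 111110✓ 111111✓
Round 1: -11000 0-1000 11100- 11111-
PIs = {-11000, 0-1000, 000100, 000111, 010101, 100011, 101010, 11100-, 11111-}
Coverage chart:
  m4: 000100 ←essential
  m7: 000111 ←essential
  m8: 0-1000 ←essential
  m21: 010101 ←essential
  m24: -11000,0-1000
  m35: 100011 ←essential
  m42: 101010 ←essential
  m56: -11000,11100-
  m57: 11100- ←essential
  m62: 11111- ←essential
  m63: 11111- ←essential
Essential: 0-1000, 000100, 000111, 010101, 100011, 101010, 11100-, 11111-

8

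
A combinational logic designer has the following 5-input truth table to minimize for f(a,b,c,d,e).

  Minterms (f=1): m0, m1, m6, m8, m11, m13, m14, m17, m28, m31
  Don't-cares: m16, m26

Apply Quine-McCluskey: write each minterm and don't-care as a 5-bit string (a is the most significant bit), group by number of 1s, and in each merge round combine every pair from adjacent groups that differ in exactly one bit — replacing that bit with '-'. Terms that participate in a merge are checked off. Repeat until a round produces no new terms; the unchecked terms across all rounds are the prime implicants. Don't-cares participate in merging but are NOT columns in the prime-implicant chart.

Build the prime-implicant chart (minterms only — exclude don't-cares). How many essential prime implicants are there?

7

size-2^0 implicants → 00000(✓)  00001(✓)  00110(✓)  01000(✓)  01011  01101  01110(✓)  10000(✓)  10001(✓)  11010  11100  11111
size-2^1 implicants → -0000(✓)  -0001(✓)  0-000  0-110  0000-(✓)  1000-(✓)
size-2^2 implicants → -000-
Unchecked terms (primes): -000-, 0-000, 0-110, 01011, 01101, 11010, 11100, 11111
Minterm coverage:
  m0 ⊆ -000-,0-000
  m1 ⊆ -000- [E]
  m6 ⊆ 0-110 [E]
  m8 ⊆ 0-000 [E]
  m11 ⊆ 01011 [E]
  m13 ⊆ 01101 [E]
  m14 ⊆ 0-110 [E]
  m17 ⊆ -000- [E]
  m28 ⊆ 11100 [E]
  m31 ⊆ 11111 [E]
E = {-000-, 0-000, 0-110, 01011, 01101, 11100, 11111}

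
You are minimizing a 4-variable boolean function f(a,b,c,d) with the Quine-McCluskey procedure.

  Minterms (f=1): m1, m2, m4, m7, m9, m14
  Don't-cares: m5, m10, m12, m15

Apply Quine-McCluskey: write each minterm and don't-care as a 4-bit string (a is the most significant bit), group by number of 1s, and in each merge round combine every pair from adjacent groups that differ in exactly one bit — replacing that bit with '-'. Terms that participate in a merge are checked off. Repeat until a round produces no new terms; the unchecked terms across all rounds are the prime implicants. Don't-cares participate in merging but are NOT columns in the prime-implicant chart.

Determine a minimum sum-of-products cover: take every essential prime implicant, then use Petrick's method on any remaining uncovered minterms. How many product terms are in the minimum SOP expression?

[col 0] 0001*, 0010*, 0100*, 0101*, 0111*, 1001*, 1010*, 1100*, 1110*, 1111*
[col 1] -001, -010, -100, -111, 0-01, 01-1, 010-, 1-10, 11-0, 111-
Prime implicants: -001, -010, -100, -111, 0-01, 01-1, 010-, 1-10, 11-0, 111-
PI chart (minterm → PIs covering it):
  1 | -001,0-01
  2 | -010  (sole → essential)
  4 | -100,010-
  7 | -111,01-1
  9 | -001  (sole → essential)
  14 | 1-10,11-0,111-
Essential prime implicants: -001, -010
Petrick residual → -100, -111, 1-10
Minimum SOP uses 5 PIs: b'c'd + b'cd' + bc'd' + bcd + acd'

5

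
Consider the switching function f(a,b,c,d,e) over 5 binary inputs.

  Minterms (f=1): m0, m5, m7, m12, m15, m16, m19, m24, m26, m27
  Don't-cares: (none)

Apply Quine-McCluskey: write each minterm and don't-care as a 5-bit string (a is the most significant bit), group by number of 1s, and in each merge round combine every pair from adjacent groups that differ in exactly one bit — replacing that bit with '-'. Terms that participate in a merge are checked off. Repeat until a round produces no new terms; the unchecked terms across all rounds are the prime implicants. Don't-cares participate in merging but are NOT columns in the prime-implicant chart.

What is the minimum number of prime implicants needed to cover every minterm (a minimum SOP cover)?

Round 0: 00000✓ 00101✓ 00111✓ 01100 01111✓ 10000✓ 10011✓ 11000✓ 11010✓ 11011✓
Round 1: -0000 0-111 001-1 1-000 1-011 110-0 1101-
PIs = {-0000, 0-111, 001-1, 01100, 1-000, 1-011, 110-0, 1101-}
Coverage chart:
  m0: -0000 ←essential
  m5: 001-1 ←essential
  m7: 0-111,001-1
  m12: 01100 ←essential
  m15: 0-111 ←essential
  m16: -0000,1-000
  m19: 1-011 ←essential
  m24: 1-000,110-0
  m26: 110-0,1101-
  m27: 1-011,1101-
Essential: -0000, 0-111, 001-1, 01100, 1-011
Petrick residual → 110-0
Min cover (6 terms): b'c'd'e' + a'cde + a'b'ce + a'bcd'e' + ac'de + abc'e'

6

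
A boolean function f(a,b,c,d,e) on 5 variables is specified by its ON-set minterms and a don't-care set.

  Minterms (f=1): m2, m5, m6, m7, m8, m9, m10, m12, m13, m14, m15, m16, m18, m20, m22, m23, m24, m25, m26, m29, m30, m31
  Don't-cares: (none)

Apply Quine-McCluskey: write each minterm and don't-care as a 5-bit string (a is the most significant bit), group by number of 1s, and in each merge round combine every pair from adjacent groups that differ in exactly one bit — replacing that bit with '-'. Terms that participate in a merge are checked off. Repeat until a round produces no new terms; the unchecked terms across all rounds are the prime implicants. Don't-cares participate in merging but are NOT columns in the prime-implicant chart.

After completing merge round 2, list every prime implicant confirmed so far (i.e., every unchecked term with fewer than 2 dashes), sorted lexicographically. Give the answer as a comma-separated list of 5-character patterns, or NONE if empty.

NONE

Round 0: 00010✓ 00101✓ 00110✓ 00111✓ 01000✓ 01001✓ 01010✓ 01100✓ 01101✓ 01110✓ 01111✓ 10000✓ 10010✓ 10100✓ 10110✓ 10111✓ 11000✓ 11001✓ 11010✓ 11101✓ 11110✓ 11111✓
Round 1: -0010✓ -0110✓ -0111✓ -1000✓ -1001✓ -1010✓ -1101✓ -1110✓ -1111✓ 0-010✓ 0-101✓ 0-110✓ 0-111✓ 00-10✓ 001-1✓ 0011-✓ 01-00✓ 01-01✓ 01-10✓ 010-0✓ 0100-✓ 011-0✓ 011-1✓ 0110-✓ 0111-✓ 1-000✓ 1-010✓ 1-110✓ 1-111✓ 10-00✓ 10-10✓ 100-0✓ 101-0✓ 1011-✓ 11-01✓ 11-10✓ 110-0✓ 1100-✓ 111-1✓ 1111-✓
Round 2: --010✓ --110✓ --111✓ -0-10✓ -011-✓ -1-01 -1-10✓ -10-0 -100- -11-1 -111-✓ 0--10✓ 0-1-1 0-11-✓ 01--0 01-0- 011-- 1--10✓ 1-0-0 1-11-✓ 10--0
Round 3: ---10 --11-
PIs = {---10, --11-, -1-01, -10-0, -100-, -11-1, 0-1-1, 01--0, 01-0-, 011--, 1-0-0, 10--0}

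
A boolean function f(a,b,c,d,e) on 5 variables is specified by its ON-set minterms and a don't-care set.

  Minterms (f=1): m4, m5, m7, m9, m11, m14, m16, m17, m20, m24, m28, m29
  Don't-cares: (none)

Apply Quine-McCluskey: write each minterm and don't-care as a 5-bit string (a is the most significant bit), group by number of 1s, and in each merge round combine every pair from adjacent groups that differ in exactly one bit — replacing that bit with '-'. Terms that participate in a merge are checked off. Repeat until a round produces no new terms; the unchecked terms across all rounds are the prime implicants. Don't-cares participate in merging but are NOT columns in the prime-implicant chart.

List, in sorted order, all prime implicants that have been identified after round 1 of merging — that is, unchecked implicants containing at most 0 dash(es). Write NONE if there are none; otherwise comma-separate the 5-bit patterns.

size-2^0 implicants → 00100(✓)  00101(✓)  00111(✓)  01001(✓)  01011(✓)  01110  10000(✓)  10001(✓)  10100(✓)  11000(✓)  11100(✓)  11101(✓)
size-2^1 implicants → -0100  001-1  0010-  010-1  1-000(✓)  1-100(✓)  10-00(✓)  1000-  11-00(✓)  1110-
size-2^2 implicants → 1--00
Unchecked terms (primes): -0100, 001-1, 0010-, 010-1, 01110, 1--00, 1000-, 1110-

01110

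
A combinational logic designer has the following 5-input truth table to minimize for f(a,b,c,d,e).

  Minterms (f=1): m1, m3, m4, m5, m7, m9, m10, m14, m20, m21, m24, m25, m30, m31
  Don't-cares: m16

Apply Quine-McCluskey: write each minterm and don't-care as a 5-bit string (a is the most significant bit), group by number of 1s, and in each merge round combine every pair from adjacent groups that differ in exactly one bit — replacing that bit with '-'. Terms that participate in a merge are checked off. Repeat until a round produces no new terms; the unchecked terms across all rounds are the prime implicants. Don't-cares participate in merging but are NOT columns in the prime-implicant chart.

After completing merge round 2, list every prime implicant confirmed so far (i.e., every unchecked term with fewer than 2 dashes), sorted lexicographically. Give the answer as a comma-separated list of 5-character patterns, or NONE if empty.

Round 0: 00001✓ 00011✓ 00100✓ 00101✓ 00111✓ 01001✓ 01010✓ 01110✓ 10000✓ 10100✓ 10101✓ 11000✓ 11001✓ 11110✓ 11111✓
Round 1: -0100✓ -0101✓ -1001 -1110 0-001 00-01✓ 00-11✓ 000-1✓ 001-1✓ 0010-✓ 01-10 1-000 10-00 1010-✓ 1100- 1111-
Round 2: -010- 00--1
PIs = {-010-, -1001, -1110, 0-001, 00--1, 01-10, 1-000, 10-00, 1100-, 1111-}

-1001, -1110, 0-001, 01-10, 1-000, 10-00, 1100-, 1111-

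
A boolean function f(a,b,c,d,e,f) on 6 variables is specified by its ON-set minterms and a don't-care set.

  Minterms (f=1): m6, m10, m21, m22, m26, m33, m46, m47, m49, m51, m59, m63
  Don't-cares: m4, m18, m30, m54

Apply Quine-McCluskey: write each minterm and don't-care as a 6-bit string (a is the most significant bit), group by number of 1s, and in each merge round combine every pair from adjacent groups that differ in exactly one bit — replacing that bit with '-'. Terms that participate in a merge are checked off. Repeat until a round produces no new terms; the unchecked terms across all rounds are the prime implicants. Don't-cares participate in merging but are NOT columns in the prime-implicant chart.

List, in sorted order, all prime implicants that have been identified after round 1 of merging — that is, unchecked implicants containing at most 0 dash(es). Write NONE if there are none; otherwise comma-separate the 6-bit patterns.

010101

size-2^0 implicants → 000100(✓)  000110(✓)  001010(✓)  010010(✓)  010101  010110(✓)  011010(✓)  011110(✓)  100001(✓)  101110(✓)  101111(✓)  110001(✓)  110011(✓)  110110(✓)  111011(✓)  111111(✓)
size-2^1 implicants → -10110  0-0110  0-1010  0001-0  01-010(✓)  01-110(✓)  010-10(✓)  011-10(✓)  1-0001  1-1111  10111-  11-011  1100-1  111-11
size-2^2 implicants → 01--10
Unchecked terms (primes): -10110, 0-0110, 0-1010, 0001-0, 01--10, 010101, 1-0001, 1-1111, 10111-, 11-011, 1100-1, 111-11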